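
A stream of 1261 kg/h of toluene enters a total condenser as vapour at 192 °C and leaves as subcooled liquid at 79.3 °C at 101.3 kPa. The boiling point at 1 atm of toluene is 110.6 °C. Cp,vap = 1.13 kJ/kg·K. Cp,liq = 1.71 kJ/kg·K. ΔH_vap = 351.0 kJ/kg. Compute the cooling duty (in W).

vapour 192→110.6 °C: -91.982 kJ/kg
condensation at 110.6 °C: -351 kJ/kg
liquid 110.6→79.3 °C: -53.523 kJ/kg
Δh = -91.982 + -351 + -53.523 = -496.5 kJ/kg
Q = ṁ·Δh = 1261 kg/h × -496.5 kJ/kg = -626090 kJ/h
|Q| = 173.91 kW = 173910 W

Q_c = 174000 W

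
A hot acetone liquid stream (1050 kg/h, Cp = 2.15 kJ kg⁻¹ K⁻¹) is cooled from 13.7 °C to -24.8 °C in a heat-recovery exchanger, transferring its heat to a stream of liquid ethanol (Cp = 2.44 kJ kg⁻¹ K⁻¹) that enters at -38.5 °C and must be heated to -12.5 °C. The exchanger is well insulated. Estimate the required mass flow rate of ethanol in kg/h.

ṁ_c = 1370 kg/h

Heat released by hot stream: Q = 1050 × 2.15 × (13.7 − -24.8) = 86914 kJ/h
Energy balance on cold side (adiabatic exchanger): Q = ṁ_c·Cp_c·(T_c,out − T_c,in)
ṁ_c = 86914 / [2.44 × (-12.5 − -38.5)] = 1370 kg/h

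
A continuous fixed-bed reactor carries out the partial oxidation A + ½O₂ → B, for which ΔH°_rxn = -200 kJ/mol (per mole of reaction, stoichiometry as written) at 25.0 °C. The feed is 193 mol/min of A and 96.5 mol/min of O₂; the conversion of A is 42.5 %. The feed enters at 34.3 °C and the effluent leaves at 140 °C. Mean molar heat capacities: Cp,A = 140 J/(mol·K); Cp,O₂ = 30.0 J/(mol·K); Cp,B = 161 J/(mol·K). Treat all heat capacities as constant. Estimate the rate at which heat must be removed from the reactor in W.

Extent of reaction ξ = 0.425 × 193 = 82.025 mol/min
Reaction term: ξ·ΔH°_rxn = 82.025 × -200 = -16405 kJ/min
Sensible, feed 34.3→25 °C: -278.21 kJ/min
Outlet flows (mol/min): A 110.98, O₂ 55.488, B 82.025
Sensible, products 25→140 °C: 3496.8 kJ/min
Q = ΔH = -13186 kJ/min = -219.77 kW
Heat removed = 219770 W

Q_out = 220000 W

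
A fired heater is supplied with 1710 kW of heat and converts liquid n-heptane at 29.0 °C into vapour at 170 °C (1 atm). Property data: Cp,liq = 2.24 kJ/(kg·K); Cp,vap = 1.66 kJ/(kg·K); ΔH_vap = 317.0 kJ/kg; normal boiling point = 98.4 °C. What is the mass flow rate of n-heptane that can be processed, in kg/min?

ṁ = 174 kg/min

Δh = 2.24×(98.4−29.0) + 317.0 + 1.66×(170−98.4) = 591.31 kJ/kg
Q = 1710 kW = 1710 kJ/s = 102600 kJ/min
ṁ = Q/Δh = 102600 / 591.31 = 173.51 kg/min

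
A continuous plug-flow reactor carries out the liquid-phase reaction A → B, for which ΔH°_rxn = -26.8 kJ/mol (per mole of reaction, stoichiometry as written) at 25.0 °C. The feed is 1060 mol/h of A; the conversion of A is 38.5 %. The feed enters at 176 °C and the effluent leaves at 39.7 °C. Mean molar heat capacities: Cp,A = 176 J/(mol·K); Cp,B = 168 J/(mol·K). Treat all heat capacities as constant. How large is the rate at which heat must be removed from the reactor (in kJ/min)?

Q_out = 607 kJ/min

Extent of reaction ξ = 0.385 × 1060 = 408.1 mol/h
Reaction term: ξ·ΔH°_rxn = 408.1 × -26.8 = -10937 kJ/h
Sensible, feed 176→25 °C: -28171 kJ/h
Outlet flows (mol/h): A 651.9, B 408.1
Sensible, products 25→39.7 °C: 2694.4 kJ/h
Q = ΔH = -36413 kJ/h = -10.115 kW
Heat removed = 606.89 kJ/min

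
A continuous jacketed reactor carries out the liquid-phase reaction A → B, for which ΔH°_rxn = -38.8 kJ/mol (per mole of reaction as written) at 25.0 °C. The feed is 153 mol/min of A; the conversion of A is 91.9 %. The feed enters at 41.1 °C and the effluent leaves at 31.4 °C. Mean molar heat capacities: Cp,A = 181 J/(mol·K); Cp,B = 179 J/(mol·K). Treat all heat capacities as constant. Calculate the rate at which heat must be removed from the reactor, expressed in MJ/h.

Q_out = 344 MJ/h

Extent of reaction ξ = 0.919 × 153 = 140.61 mol/min
Reaction term: ξ·ΔH°_rxn = 140.61 × -38.8 = -5455.6 kJ/min
Sensible, feed 41.1→25 °C: -445.86 kJ/min
Outlet flows (mol/min): A 12.393, B 140.61
Sensible, products 25→31.4 °C: 175.44 kJ/min
Q = ΔH = -5726 kJ/min = -95.433 kW
Heat removed = 343.56 MJ/h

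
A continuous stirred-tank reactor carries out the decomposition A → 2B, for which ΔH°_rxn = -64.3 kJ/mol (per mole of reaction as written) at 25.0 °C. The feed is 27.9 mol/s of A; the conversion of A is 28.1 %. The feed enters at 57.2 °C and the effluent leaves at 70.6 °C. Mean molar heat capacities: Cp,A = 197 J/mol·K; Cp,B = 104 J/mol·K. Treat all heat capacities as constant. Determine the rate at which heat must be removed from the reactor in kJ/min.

Q_out = 25600 kJ/min

Extent of reaction ξ = 0.281 × 27.9 = 7.8399 mol/s
Reaction term: ξ·ΔH°_rxn = 7.8399 × -64.3 = -504.11 kJ/s
Sensible, feed 57.2→25 °C: -176.98 kJ/s
Outlet flows (mol/s): A 20.06, B 15.68
Sensible, products 25→70.6 °C: 254.56 kJ/s
Q = ΔH = -426.52 kJ/s = -426.52 kW
Heat removed = 25591 kJ/min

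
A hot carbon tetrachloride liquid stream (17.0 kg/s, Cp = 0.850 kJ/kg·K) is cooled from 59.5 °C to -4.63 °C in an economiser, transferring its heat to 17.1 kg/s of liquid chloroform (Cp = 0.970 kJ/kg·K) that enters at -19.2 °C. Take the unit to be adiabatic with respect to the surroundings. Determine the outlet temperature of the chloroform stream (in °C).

Heat released by hot stream: Q = 17.0 × 0.850 × (59.5 − -4.63) = 926.68 kJ/s
Energy balance on cold side (adiabatic exchanger): Q = ṁ_c·Cp_c·(T_c,out − T_c,in)
T_c,out = -19.2 + 926.68/(17.1 × 0.970) = 36.668 °C

T_c,out = 36.7 °C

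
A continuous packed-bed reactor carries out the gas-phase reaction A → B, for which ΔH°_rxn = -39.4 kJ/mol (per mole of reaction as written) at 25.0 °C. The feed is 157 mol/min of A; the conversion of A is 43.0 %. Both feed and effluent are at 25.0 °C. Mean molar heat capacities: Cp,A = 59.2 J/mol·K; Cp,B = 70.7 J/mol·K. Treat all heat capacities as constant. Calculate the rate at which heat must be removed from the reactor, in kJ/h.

Extent of reaction ξ = 0.430 × 157 = 67.51 mol/min
Reaction term: ξ·ΔH°_rxn = 67.51 × -39.4 = -2659.9 kJ/min
Q = ΔH = -2659.9 kJ/min = -44.332 kW
Heat removed = 159590 kJ/h

Q_out = 160000 kJ/h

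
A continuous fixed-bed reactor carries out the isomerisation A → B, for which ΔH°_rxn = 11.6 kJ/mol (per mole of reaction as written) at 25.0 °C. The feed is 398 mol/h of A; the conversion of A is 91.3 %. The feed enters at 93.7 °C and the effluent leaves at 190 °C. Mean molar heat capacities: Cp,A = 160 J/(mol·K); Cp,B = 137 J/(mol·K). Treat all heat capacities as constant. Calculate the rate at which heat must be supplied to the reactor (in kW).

Q_in = 2.49 kW

Extent of reaction ξ = 0.913 × 398 = 363.37 mol/h
Reaction term: ξ·ΔH°_rxn = 363.37 × 11.6 = 4215.1 kJ/h
Sensible, feed 93.7→25 °C: -4374.8 kJ/h
Outlet flows (mol/h): A 34.626, B 363.37
Sensible, products 25→190 °C: 9128.2 kJ/h
Q = ΔH = 8968.5 kJ/h = 2.4913 kW
Heat supplied = 2.4913 kW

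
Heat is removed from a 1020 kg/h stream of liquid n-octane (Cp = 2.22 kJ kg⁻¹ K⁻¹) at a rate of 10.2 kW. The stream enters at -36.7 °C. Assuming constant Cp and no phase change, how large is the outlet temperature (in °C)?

Q = 10.2 kW = 36720 kJ/h
ΔT = Q/(ṁ·Cp) = 36720/(1020×2.22) = 16.216 K
T_out = -36.7 − 16.216 = -52.916 °C

T_out = -52.9 °C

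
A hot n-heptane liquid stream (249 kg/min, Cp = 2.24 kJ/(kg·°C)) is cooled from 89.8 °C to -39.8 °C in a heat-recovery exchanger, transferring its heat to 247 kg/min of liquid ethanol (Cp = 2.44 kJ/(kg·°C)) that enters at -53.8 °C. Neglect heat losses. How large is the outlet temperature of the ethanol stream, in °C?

Heat released by hot stream: Q = 249 × 2.24 × (89.8 − -39.8) = 72286 kJ/min
Energy balance on cold side (adiabatic exchanger): Q = ṁ_c·Cp_c·(T_c,out − T_c,in)
T_c,out = -53.8 + 72286/(247 × 2.44) = 66.14 °C

T_c,out = 66.1 °C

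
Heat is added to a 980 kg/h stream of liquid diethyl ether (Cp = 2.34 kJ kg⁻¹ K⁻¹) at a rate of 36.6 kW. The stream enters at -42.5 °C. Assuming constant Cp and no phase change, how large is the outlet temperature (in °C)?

Q = 36.6 kW = 131760 kJ/h
ΔT = Q/(ṁ·Cp) = 131760/(980×2.34) = 57.457 K
T_out = -42.5 + 57.457 = 14.957 °C

T_out = 15.0 °C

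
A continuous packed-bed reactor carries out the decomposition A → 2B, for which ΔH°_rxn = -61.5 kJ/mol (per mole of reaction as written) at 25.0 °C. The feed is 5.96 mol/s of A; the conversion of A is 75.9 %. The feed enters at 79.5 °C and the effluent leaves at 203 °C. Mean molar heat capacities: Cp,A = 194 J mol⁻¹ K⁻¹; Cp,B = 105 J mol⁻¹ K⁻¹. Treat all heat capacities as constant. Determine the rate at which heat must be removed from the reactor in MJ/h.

Extent of reaction ξ = 0.759 × 5.96 = 4.5236 mol/s
Reaction term: ξ·ΔH°_rxn = 4.5236 × -61.5 = -278.2 kJ/s
Sensible, feed 79.5→25 °C: -63.015 kJ/s
Outlet flows (mol/s): A 1.4364, B 9.0473
Sensible, products 25→203 °C: 218.69 kJ/s
Q = ΔH = -122.52 kJ/s = -122.52 kW
Heat removed = 441.09 MJ/h

Q_out = 441 MJ/h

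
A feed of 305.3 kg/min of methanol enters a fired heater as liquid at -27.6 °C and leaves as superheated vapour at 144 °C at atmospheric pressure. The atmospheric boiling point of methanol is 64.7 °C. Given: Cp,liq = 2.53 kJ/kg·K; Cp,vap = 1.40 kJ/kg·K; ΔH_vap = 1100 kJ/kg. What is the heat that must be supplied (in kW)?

liquid -27.6→64.7 °C: 233.52 kJ/kg
vaporisation at 64.7 °C: 1100 kJ/kg
vapour 64.7→144 °C: 111.02 kJ/kg
Δh = 233.52 + 1100 + 111.02 = 1444.5 kJ/kg
Q = ṁ·Δh = 305.3 kg/min × 1444.5 kJ/kg = 441020 kJ/min
|Q| = 7350.3 kW

Q = 7350 kW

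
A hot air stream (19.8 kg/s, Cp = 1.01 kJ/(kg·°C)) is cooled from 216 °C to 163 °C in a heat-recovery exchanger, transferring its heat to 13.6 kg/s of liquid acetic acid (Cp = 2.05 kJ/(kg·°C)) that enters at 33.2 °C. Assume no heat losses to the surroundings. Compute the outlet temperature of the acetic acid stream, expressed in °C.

Heat released by hot stream: Q = 19.8 × 1.01 × (216 − 163) = 1059.9 kJ/s
Energy balance on cold side (adiabatic exchanger): Q = ṁ_c·Cp_c·(T_c,out − T_c,in)
T_c,out = 33.2 + 1059.9/(13.6 × 2.05) = 71.216 °C

T_c,out = 71.2 °C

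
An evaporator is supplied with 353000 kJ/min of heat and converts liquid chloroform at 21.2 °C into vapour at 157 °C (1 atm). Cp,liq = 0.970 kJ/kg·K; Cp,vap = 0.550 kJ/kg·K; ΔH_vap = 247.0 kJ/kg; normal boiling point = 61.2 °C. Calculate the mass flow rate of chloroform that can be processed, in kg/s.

Δh = 0.970×(61.2−21.2) + 247.0 + 0.550×(157−61.2) = 338.49 kJ/kg
Q = 353000 kJ/min = 5883.3 kJ/s = 5883.3 kJ/s
ṁ = Q/Δh = 5883.3 / 338.49 = 17.381 kg/s

ṁ = 17.4 kg/s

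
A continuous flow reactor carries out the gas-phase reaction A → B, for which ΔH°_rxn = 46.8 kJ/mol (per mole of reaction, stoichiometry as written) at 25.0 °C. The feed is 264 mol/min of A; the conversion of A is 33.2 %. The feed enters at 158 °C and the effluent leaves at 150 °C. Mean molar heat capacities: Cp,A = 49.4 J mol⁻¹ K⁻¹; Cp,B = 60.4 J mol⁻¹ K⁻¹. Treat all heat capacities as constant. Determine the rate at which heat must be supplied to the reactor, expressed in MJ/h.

Extent of reaction ξ = 0.332 × 264 = 87.648 mol/min
Reaction term: ξ·ΔH°_rxn = 87.648 × 46.8 = 4101.9 kJ/min
Sensible, feed 158→25 °C: -1734.5 kJ/min
Outlet flows (mol/min): A 176.35, B 87.648
Sensible, products 25→150 °C: 1750.7 kJ/min
Q = ΔH = 4118.1 kJ/min = 68.635 kW
Heat supplied = 247.09 MJ/h

Q_in = 247 MJ/h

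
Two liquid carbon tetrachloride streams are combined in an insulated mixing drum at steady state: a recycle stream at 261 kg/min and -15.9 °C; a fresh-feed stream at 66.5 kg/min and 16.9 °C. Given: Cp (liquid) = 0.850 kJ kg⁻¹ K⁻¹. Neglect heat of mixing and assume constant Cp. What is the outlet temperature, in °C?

No heat crosses the boundary, so H_out = H_in.
T_out = Σ ṁᵢCp,ᵢTᵢ / Σ ṁᵢCp,ᵢ
      = -2572.1 / 278.38 = -9.2398 °C

T_out = -9.24 °C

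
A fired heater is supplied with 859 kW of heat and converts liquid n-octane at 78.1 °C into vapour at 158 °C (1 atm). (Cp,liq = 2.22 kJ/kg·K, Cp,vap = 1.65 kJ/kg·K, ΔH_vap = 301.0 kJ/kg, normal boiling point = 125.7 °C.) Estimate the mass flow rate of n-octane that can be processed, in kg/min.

Δh = 2.22×(125.7−78.1) + 301.0 + 1.65×(158−125.7) = 459.97 kJ/kg
Q = 859 kW = 859 kJ/s = 51540 kJ/min
ṁ = Q/Δh = 51540 / 459.97 = 112.05 kg/min

ṁ = 112 kg/min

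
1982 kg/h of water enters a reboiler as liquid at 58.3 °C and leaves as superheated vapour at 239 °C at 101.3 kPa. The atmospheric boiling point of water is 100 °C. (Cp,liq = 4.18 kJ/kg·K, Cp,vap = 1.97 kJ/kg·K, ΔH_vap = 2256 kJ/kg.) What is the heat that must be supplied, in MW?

Q = 1.49 MW

liquid 58.3→100 °C: 174.31 kJ/kg
vaporisation at 100 °C: 2256 kJ/kg
vapour 100→239 °C: 273.83 kJ/kg
Δh = 174.31 + 2256 + 273.83 = 2704.1 kJ/kg
Q = ṁ·Δh = 1982 kg/h × 2704.1 kJ/kg = 5.3596e+06 kJ/h
|Q| = 1488.8 kW = 1.4888 MW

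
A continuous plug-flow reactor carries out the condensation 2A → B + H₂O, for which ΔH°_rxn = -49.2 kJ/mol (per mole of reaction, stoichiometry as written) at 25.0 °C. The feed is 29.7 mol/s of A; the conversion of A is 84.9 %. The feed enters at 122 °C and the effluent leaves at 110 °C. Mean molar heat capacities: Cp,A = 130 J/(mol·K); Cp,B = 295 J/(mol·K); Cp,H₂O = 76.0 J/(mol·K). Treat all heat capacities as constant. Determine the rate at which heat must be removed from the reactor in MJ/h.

Q_out = 1970 MJ/h

Extent of reaction ξ = 0.849 × 29.7 / 2 = 12.608 mol/s
Reaction term: ξ·ΔH°_rxn = 12.608 × -49.2 = -620.3 kJ/s
Sensible, feed 122→25 °C: -374.52 kJ/s
Outlet flows (mol/s): A 4.4847, B 12.608, H₂O 12.608
Sensible, products 25→110 °C: 447.14 kJ/s
Q = ΔH = -547.68 kJ/s = -547.68 kW
Heat removed = 1971.6 MJ/h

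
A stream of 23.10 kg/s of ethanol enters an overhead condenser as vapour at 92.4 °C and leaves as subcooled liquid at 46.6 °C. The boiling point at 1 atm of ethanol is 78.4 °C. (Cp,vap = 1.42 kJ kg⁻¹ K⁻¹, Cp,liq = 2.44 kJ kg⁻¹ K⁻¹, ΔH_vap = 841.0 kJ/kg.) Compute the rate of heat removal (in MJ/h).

vapour 92.4→78.4 °C: -19.88 kJ/kg
condensation at 78.4 °C: -841 kJ/kg
liquid 78.4→46.6 °C: -77.592 kJ/kg
Δh = -19.88 + -841 + -77.592 = -938.47 kJ/kg
Q = ṁ·Δh = 23.10 kg/s × -938.47 kJ/kg = -21679 kJ/s
|Q| = 21679 kW = 78043 MJ/h

Q_c = 78000 MJ/h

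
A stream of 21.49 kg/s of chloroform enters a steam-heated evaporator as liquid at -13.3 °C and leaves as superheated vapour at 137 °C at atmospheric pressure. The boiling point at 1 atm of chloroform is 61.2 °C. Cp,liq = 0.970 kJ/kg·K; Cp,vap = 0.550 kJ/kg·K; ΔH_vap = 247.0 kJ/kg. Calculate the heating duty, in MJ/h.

Q = 27900 MJ/h

liquid -13.3→61.2 °C: 72.265 kJ/kg
vaporisation at 61.2 °C: 247 kJ/kg
vapour 61.2→137 °C: 41.69 kJ/kg
Δh = 72.265 + 247 + 41.69 = 360.95 kJ/kg
Q = ṁ·Δh = 21.49 kg/s × 360.95 kJ/kg = 7756.9 kJ/s
|Q| = 7756.9 kW = 27925 MJ/h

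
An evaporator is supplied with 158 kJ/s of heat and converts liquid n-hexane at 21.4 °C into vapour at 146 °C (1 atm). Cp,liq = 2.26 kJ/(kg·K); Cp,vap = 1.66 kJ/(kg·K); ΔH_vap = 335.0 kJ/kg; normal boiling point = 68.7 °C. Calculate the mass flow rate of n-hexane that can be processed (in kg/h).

ṁ = 998 kg/h

Δh = 2.26×(68.7−21.4) + 335.0 + 1.66×(146−68.7) = 570.22 kJ/kg
Q = 158 kJ/s = 158 kJ/s = 568800 kJ/h
ṁ = Q/Δh = 568800 / 570.22 = 997.52 kg/h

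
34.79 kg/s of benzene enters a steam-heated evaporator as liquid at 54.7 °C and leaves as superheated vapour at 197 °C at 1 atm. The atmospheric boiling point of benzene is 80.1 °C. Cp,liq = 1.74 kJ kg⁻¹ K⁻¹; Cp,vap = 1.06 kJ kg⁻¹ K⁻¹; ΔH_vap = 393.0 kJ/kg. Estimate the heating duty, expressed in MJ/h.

liquid 54.7→80.1 °C: 44.196 kJ/kg
vaporisation at 80.1 °C: 393 kJ/kg
vapour 80.1→197 °C: 123.91 kJ/kg
Δh = 44.196 + 393 + 123.91 = 561.11 kJ/kg
Q = ṁ·Δh = 34.79 kg/s × 561.11 kJ/kg = 19521 kJ/s
|Q| = 19521 kW = 70276 MJ/h

Q = 70300 MJ/h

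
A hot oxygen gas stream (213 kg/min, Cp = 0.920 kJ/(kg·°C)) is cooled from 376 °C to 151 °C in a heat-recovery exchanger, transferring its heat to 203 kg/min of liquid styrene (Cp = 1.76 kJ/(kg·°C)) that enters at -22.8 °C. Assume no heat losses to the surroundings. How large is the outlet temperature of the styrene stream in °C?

T_c,out = 101 °C

Heat released by hot stream: Q = 213 × 0.920 × (376 − 151) = 44091 kJ/min
Energy balance on cold side (adiabatic exchanger): Q = ṁ_c·Cp_c·(T_c,out − T_c,in)
T_c,out = -22.8 + 44091/(203 × 1.76) = 100.61 °C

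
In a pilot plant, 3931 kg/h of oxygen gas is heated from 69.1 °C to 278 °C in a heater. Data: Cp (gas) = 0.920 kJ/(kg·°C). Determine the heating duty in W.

Q = ṁ·Cp·ΔT = 3931 × 0.920 × (278 − 69.1) = 755490 kJ/h
Converting: 755490 / 3600 s = 209.86 kW
Heating duty = 209860 W

Q = 210000 W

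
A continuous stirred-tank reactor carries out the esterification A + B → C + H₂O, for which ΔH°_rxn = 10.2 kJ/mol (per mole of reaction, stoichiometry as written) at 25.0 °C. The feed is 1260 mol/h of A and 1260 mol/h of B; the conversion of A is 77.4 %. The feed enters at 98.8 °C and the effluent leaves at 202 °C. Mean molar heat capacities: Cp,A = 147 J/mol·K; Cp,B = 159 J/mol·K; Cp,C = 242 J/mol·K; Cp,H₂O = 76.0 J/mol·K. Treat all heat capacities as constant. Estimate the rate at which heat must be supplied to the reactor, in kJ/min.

Q_in = 863 kJ/min

Extent of reaction ξ = 0.774 × 1260 = 975.24 mol/h
Reaction term: ξ·ΔH°_rxn = 975.24 × 10.2 = 9947.4 kJ/h
Sensible, feed 98.8→25 °C: -28454 kJ/h
Outlet flows (mol/h): A 284.76, B 284.76, C 975.24, H₂O 975.24
Sensible, products 25→202 °C: 70316 kJ/h
Q = ΔH = 51809 kJ/h = 14.391 kW
Heat supplied = 863.48 kJ/min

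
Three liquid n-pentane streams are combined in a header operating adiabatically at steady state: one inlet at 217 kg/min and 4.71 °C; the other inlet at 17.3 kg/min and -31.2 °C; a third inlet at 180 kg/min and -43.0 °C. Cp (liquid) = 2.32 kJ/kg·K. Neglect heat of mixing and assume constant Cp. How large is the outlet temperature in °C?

T_out = -17.5 °C

Adiabatic, steady state ⇒ Σ ṁᵢCp,ᵢ(T_out − Tᵢ) = 0
T_out = Σ ṁᵢCp,ᵢTᵢ / Σ ṁᵢCp,ᵢ
      = -16838 / 961.18 = -17.518 °C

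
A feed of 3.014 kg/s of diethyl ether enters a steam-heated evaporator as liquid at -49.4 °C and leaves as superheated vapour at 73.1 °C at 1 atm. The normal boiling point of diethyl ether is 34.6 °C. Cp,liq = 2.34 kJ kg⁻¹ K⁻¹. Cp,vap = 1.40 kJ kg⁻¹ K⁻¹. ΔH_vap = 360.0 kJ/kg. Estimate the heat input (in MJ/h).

Q = 6620 MJ/h

liquid -49.4→34.6 °C: 196.56 kJ/kg
vaporisation at 34.6 °C: 360 kJ/kg
vapour 34.6→73.1 °C: 53.9 kJ/kg
Δh = 196.56 + 360 + 53.9 = 610.46 kJ/kg
Q = ṁ·Δh = 3.014 kg/s × 610.46 kJ/kg = 1839.9 kJ/s
|Q| = 1839.9 kW = 6623.7 MJ/h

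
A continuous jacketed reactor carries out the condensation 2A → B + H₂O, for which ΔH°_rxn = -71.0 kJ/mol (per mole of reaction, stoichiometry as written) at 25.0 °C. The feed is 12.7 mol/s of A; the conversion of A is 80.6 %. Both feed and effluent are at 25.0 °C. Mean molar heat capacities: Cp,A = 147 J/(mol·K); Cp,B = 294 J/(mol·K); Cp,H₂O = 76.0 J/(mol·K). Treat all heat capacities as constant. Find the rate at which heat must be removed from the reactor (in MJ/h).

Q_out = 1310 MJ/h

Extent of reaction ξ = 0.806 × 12.7 / 2 = 5.1181 mol/s
Reaction term: ξ·ΔH°_rxn = 5.1181 × -71.0 = -363.39 kJ/s
Q = ΔH = -363.39 kJ/s = -363.39 kW
Heat removed = 1308.2 MJ/h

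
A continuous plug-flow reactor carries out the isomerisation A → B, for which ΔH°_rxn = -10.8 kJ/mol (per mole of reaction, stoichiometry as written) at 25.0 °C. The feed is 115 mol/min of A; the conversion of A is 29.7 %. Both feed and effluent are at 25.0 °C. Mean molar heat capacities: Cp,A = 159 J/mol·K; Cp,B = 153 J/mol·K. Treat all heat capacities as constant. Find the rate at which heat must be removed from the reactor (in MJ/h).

Q_out = 22.1 MJ/h

Extent of reaction ξ = 0.297 × 115 = 34.155 mol/min
Reaction term: ξ·ΔH°_rxn = 34.155 × -10.8 = -368.87 kJ/min
Q = ΔH = -368.87 kJ/min = -6.1479 kW
Heat removed = 22.132 MJ/h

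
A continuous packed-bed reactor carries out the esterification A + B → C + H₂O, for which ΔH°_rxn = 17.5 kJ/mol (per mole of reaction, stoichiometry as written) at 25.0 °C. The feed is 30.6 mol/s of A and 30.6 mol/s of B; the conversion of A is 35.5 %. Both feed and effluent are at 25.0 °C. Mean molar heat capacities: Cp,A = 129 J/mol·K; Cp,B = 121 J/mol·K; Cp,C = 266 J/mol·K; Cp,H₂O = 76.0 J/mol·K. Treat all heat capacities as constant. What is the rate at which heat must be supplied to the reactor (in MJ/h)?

Q_in = 684 MJ/h

Extent of reaction ξ = 0.355 × 30.6 = 10.863 mol/s
Reaction term: ξ·ΔH°_rxn = 10.863 × 17.5 = 190.1 kJ/s
Q = ΔH = 190.1 kJ/s = 190.1 kW
Heat supplied = 684.37 MJ/h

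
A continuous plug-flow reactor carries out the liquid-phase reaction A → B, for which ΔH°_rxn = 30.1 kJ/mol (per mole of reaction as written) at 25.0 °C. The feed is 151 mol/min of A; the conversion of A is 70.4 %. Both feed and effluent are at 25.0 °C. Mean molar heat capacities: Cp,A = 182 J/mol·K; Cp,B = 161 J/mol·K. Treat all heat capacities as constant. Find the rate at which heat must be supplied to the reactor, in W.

Q_in = 53300 W

Extent of reaction ξ = 0.704 × 151 = 106.3 mol/min
Reaction term: ξ·ΔH°_rxn = 106.3 × 30.1 = 3199.8 kJ/min
Q = ΔH = 3199.8 kJ/min = 53.329 kW
Heat supplied = 53329 W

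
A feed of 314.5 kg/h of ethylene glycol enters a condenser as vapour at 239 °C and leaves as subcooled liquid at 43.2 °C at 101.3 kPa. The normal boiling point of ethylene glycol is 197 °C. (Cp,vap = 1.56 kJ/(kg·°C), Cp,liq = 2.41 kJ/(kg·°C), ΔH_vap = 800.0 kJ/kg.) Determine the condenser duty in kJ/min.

Q_c = 6480 kJ/min

vapour 239→197 °C: -65.52 kJ/kg
condensation at 197 °C: -800 kJ/kg
liquid 197→43.2 °C: -370.66 kJ/kg
Δh = -65.52 + -800 + -370.66 = -1236.2 kJ/kg
Q = ṁ·Δh = 314.5 kg/h × -1236.2 kJ/kg = -388780 kJ/h
|Q| = 107.99 kW = 6479.6 kJ/min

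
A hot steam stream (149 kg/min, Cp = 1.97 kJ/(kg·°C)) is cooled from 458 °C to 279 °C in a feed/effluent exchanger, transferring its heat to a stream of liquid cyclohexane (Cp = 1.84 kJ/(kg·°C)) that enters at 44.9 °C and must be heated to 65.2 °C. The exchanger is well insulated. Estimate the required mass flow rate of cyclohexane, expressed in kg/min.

ṁ_c = 1410 kg/min

Heat released by hot stream: Q = 149 × 1.97 × (458 − 279) = 52542 kJ/min
Energy balance on cold side (adiabatic exchanger): Q = ṁ_c·Cp_c·(T_c,out − T_c,in)
ṁ_c = 52542 / [1.84 × (65.2 − 44.9)] = 1406.7 kg/min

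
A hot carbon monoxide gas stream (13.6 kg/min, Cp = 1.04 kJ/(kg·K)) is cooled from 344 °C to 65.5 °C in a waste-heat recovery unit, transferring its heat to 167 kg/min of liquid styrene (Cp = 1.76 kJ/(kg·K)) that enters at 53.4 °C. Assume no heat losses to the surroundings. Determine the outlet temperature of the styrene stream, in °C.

Heat released by hot stream: Q = 13.6 × 1.04 × (344 − 65.5) = 3939.1 kJ/min
Energy balance on cold side (adiabatic exchanger): Q = ṁ_c·Cp_c·(T_c,out − T_c,in)
T_c,out = 53.4 + 3939.1/(167 × 1.76) = 66.802 °C

T_c,out = 66.8 °C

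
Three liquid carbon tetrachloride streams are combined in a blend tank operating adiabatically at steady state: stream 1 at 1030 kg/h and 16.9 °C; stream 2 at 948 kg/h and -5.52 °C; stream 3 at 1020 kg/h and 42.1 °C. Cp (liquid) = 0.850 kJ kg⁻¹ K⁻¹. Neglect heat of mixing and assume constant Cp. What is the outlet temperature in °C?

Adiabatic, steady state ⇒ Σ ṁᵢCp,ᵢ(T_out − Tᵢ) = 0
T_out = Σ ṁᵢCp,ᵢTᵢ / Σ ṁᵢCp,ᵢ
      = 46849 / 2548.3 = 18.384 °C

T_out = 18.4 °C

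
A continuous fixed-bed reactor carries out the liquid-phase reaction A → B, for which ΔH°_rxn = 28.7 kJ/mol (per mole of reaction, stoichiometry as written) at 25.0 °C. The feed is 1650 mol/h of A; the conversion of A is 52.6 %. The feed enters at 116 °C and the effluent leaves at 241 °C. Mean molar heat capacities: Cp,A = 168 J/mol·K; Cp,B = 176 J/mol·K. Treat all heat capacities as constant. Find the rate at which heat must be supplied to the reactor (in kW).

Q_in = 17.0 kW

Extent of reaction ξ = 0.526 × 1650 = 867.9 mol/h
Reaction term: ξ·ΔH°_rxn = 867.9 × 28.7 = 24909 kJ/h
Sensible, feed 116→25 °C: -25225 kJ/h
Outlet flows (mol/h): A 782.1, B 867.9
Sensible, products 25→241 °C: 61375 kJ/h
Q = ΔH = 61058 kJ/h = 16.961 kW
Heat supplied = 16.961 kW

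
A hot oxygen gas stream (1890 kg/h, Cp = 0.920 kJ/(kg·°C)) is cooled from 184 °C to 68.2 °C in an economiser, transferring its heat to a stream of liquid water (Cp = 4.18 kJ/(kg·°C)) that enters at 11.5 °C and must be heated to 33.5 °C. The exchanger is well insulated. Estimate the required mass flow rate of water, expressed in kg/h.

ṁ_c = 2190 kg/h

Heat released by hot stream: Q = 1890 × 0.920 × (184 − 68.2) = 201350 kJ/h
Energy balance on cold side (adiabatic exchanger): Q = ṁ_c·Cp_c·(T_c,out − T_c,in)
ṁ_c = 201350 / [4.18 × (33.5 − 11.5)] = 2189.6 kg/h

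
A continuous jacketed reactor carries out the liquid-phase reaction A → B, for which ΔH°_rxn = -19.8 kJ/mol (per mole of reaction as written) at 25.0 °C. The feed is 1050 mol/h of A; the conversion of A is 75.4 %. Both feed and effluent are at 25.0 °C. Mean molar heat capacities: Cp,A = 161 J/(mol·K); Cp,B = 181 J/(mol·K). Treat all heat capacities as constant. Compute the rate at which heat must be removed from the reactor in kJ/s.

Extent of reaction ξ = 0.754 × 1050 = 791.7 mol/h
Reaction term: ξ·ΔH°_rxn = 791.7 × -19.8 = -15676 kJ/h
Q = ΔH = -15676 kJ/h = -4.3544 kW
Heat removed = 4.3544 kJ/s

Q_out = 4.35 kJ/s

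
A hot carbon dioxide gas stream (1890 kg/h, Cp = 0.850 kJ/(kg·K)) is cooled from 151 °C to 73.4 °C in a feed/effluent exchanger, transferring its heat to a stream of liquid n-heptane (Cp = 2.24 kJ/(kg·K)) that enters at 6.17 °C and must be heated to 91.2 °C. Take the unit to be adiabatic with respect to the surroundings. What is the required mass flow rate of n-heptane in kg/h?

ṁ_c = 655 kg/h

Heat released by hot stream: Q = 1890 × 0.850 × (151 − 73.4) = 124660 kJ/h
Energy balance on cold side (adiabatic exchanger): Q = ṁ_c·Cp_c·(T_c,out − T_c,in)
ṁ_c = 124660 / [2.24 × (91.2 − 6.17)] = 654.52 kg/h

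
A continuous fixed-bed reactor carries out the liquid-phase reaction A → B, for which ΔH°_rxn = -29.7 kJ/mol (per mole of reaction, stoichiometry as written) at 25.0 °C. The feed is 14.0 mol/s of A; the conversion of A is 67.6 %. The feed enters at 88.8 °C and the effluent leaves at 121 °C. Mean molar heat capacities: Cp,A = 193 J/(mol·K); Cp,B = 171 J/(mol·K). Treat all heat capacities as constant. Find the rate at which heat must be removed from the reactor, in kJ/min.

Extent of reaction ξ = 0.676 × 14.0 = 9.464 mol/s
Reaction term: ξ·ΔH°_rxn = 9.464 × -29.7 = -281.08 kJ/s
Sensible, feed 88.8→25 °C: -172.39 kJ/s
Outlet flows (mol/s): A 4.536, B 9.464
Sensible, products 25→121 °C: 239.4 kJ/s
Q = ΔH = -214.06 kJ/s = -214.06 kW
Heat removed = 12844 kJ/min

Q_out = 12800 kJ/min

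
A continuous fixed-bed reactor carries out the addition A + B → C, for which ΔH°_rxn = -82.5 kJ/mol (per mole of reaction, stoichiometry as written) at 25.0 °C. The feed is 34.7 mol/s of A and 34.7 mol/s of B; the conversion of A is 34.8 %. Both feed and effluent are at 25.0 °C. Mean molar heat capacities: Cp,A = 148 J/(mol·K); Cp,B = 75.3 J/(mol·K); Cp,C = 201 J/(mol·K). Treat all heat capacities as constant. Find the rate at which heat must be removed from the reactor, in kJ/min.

Q_out = 59800 kJ/min

Extent of reaction ξ = 0.348 × 34.7 = 12.076 mol/s
Reaction term: ξ·ΔH°_rxn = 12.076 × -82.5 = -996.24 kJ/s
Q = ΔH = -996.24 kJ/s = -996.24 kW
Heat removed = 59774 kJ/min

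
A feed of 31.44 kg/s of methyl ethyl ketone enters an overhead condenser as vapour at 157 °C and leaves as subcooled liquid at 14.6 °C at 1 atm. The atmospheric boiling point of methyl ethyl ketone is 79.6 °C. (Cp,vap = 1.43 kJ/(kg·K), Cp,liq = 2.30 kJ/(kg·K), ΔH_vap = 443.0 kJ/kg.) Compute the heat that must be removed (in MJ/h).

Q_c = 79600 MJ/h

vapour 157→79.6 °C: -110.68 kJ/kg
condensation at 79.6 °C: -443 kJ/kg
liquid 79.6→14.6 °C: -149.5 kJ/kg
Δh = -110.68 + -443 + -149.5 = -703.18 kJ/kg
Q = ṁ·Δh = 31.44 kg/s × -703.18 kJ/kg = -22108 kJ/s
|Q| = 22108 kW = 79589 MJ/h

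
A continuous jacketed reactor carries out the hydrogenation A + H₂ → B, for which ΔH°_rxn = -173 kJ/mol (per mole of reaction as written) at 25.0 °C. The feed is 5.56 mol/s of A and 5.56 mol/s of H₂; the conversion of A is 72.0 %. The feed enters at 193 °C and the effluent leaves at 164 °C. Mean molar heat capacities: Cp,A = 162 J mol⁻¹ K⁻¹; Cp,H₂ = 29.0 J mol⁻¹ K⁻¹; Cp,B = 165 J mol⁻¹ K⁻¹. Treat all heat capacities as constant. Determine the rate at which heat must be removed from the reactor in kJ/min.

Extent of reaction ξ = 0.720 × 5.56 = 4.0032 mol/s
Reaction term: ξ·ΔH°_rxn = 4.0032 × -173 = -692.55 kJ/s
Sensible, feed 193→25 °C: -178.41 kJ/s
Outlet flows (mol/s): A 1.5568, H₂ 1.5568, B 4.0032
Sensible, products 25→164 °C: 133.14 kJ/s
Q = ΔH = -737.82 kJ/s = -737.82 kW
Heat removed = 44269 kJ/min

Q_out = 44300 kJ/min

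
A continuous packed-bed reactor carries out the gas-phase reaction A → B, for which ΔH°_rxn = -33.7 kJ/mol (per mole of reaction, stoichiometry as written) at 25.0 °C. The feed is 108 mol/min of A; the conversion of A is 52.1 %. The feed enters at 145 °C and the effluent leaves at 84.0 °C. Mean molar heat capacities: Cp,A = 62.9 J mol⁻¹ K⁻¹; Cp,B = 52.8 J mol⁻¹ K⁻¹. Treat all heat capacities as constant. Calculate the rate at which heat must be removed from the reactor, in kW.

Q_out = 39.1 kW

Extent of reaction ξ = 0.521 × 108 = 56.268 mol/min
Reaction term: ξ·ΔH°_rxn = 56.268 × -33.7 = -1896.2 kJ/min
Sensible, feed 145→25 °C: -815.18 kJ/min
Outlet flows (mol/min): A 51.732, B 56.268
Sensible, products 25→84.0 °C: 367.27 kJ/min
Q = ΔH = -2344.1 kJ/min = -39.069 kW
Heat removed = 39.069 kW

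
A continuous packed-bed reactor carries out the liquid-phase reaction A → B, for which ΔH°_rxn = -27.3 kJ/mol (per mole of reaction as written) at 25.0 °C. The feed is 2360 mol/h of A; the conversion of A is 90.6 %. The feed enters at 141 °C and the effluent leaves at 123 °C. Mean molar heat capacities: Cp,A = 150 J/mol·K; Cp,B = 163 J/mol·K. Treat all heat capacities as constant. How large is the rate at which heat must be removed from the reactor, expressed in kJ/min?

Q_out = 1030 kJ/min

Extent of reaction ξ = 0.906 × 2360 = 2138.2 mol/h
Reaction term: ξ·ΔH°_rxn = 2138.2 × -27.3 = -58372 kJ/h
Sensible, feed 141→25 °C: -41064 kJ/h
Outlet flows (mol/h): A 221.84, B 2138.2
Sensible, products 25→123 °C: 37416 kJ/h
Q = ΔH = -62020 kJ/h = -17.228 kW
Heat removed = 1033.7 kJ/min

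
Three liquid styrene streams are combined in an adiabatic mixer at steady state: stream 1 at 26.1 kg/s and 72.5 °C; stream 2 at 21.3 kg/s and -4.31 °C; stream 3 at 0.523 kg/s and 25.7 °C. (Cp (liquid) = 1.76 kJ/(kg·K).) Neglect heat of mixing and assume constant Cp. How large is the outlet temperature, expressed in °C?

Energy balance with Q = 0: Σ ṁᵢCp,ᵢ(T_out − Tᵢ) = 0
Σ ṁᵢCp,ᵢTᵢ = 26.1×1.76×72.5 + 21.3×1.76×-4.31 + 0.523×1.76×25.7 = 3192.4
Σ ṁᵢCp,ᵢ = 26.1×1.76 + 21.3×1.76 + 0.523×1.76 = 84.344
T_out = 3192.4 / 84.344 = 37.85 °C

T_out = 37.9 °C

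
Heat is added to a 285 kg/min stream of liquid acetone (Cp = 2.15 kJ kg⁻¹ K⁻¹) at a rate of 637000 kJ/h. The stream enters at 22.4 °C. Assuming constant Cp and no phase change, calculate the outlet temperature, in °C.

T_out = 39.7 °C

Q = 637000 kJ/h = 10617 kJ/min
ΔT = Q/(ṁ·Cp) = 10617/(285×2.15) = 17.326 K
T_out = 22.4 + 17.326 = 39.726 °C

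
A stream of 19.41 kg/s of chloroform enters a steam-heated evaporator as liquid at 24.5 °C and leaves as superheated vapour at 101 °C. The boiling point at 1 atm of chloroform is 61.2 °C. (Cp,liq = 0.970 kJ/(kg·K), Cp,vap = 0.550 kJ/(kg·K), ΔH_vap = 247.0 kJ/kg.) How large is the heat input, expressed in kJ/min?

Q = 355000 kJ/min

liquid 24.5→61.2 °C: 35.599 kJ/kg
vaporisation at 61.2 °C: 247 kJ/kg
vapour 61.2→101 °C: 21.89 kJ/kg
Δh = 35.599 + 247 + 21.89 = 304.49 kJ/kg
Q = ṁ·Δh = 19.41 kg/s × 304.49 kJ/kg = 5910.1 kJ/s
|Q| = 5910.1 kW = 354610 kJ/min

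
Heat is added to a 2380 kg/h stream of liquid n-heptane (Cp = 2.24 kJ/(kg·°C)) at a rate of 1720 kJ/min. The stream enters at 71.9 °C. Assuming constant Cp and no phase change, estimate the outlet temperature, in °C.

Q = 1720 kJ/min = 103200 kJ/h
ΔT = Q/(ṁ·Cp) = 103200/(2380×2.24) = 19.358 K
T_out = 71.9 + 19.358 = 91.258 °C

T_out = 91.3 °C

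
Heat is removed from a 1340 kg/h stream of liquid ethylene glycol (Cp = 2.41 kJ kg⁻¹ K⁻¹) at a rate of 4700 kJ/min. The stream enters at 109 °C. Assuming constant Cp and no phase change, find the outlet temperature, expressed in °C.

T_out = 21.7 °C

Q = 4700 kJ/min = 282000 kJ/h
ΔT = Q/(ṁ·Cp) = 282000/(1340×2.41) = 87.323 K
T_out = 109 − 87.323 = 21.677 °C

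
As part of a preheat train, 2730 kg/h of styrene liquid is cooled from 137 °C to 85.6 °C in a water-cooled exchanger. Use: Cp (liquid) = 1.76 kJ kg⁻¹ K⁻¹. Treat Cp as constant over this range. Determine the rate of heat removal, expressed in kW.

Q_c = 68.6 kW

Q = ṁ·Cp·ΔT = 2730 × 1.76 × (85.6 − 137) = -246970 kJ/h
Converting: 246970 / 3600 s = 68.602 kW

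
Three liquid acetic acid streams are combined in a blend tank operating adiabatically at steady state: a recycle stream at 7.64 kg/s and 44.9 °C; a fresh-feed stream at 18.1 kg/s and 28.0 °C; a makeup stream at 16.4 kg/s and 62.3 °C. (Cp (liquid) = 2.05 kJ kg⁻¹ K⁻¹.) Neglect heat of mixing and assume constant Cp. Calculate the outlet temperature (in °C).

Adiabatic, steady state ⇒ Σ ṁᵢCp,ᵢ(T_out − Tᵢ) = 0
T_out = Σ ṁᵢCp,ᵢTᵢ / Σ ṁᵢCp,ᵢ
      = 3836.7 / 86.387 = 44.413 °C

T_out = 44.4 °C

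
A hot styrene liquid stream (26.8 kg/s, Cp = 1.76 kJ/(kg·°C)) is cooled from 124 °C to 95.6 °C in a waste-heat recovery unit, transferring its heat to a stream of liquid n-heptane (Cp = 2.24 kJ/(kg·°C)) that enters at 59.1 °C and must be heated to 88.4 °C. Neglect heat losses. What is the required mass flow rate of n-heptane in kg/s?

Heat released by hot stream: Q = 26.8 × 1.76 × (124 − 95.6) = 1339.6 kJ/s
Energy balance on cold side (adiabatic exchanger): Q = ṁ_c·Cp_c·(T_c,out − T_c,in)
ṁ_c = 1339.6 / [2.24 × (88.4 − 59.1)] = 20.41 kg/s

ṁ_c = 20.4 kg/s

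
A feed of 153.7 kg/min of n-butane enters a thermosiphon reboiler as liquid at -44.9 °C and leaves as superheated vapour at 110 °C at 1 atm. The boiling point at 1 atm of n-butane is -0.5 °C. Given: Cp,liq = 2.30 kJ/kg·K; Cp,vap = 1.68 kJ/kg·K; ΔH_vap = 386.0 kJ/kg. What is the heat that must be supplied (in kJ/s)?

Q = 1730 kJ/s

liquid -44.9→-0.5 °C: 102.12 kJ/kg
vaporisation at -0.5 °C: 386 kJ/kg
vapour -0.5→110 °C: 185.64 kJ/kg
Δh = 102.12 + 386 + 185.64 = 673.76 kJ/kg
Q = ṁ·Δh = 153.7 kg/min × 673.76 kJ/kg = 103560 kJ/min
|Q| = 1725.9 kW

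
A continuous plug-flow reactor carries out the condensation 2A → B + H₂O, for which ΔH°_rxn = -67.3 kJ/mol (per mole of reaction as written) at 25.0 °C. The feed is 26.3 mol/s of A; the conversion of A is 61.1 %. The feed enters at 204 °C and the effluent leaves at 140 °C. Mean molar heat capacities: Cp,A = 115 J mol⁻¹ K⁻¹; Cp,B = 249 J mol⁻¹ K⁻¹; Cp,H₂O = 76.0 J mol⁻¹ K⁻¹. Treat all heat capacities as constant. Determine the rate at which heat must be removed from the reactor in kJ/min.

Q_out = 38800 kJ/min

Extent of reaction ξ = 0.611 × 26.3 / 2 = 8.0346 mol/s
Reaction term: ξ·ΔH°_rxn = 8.0346 × -67.3 = -540.73 kJ/s
Sensible, feed 204→25 °C: -541.39 kJ/s
Outlet flows (mol/s): A 10.231, B 8.0346, H₂O 8.0346
Sensible, products 25→140 °C: 435.6 kJ/s
Q = ΔH = -646.52 kJ/s = -646.52 kW
Heat removed = 38791 kJ/min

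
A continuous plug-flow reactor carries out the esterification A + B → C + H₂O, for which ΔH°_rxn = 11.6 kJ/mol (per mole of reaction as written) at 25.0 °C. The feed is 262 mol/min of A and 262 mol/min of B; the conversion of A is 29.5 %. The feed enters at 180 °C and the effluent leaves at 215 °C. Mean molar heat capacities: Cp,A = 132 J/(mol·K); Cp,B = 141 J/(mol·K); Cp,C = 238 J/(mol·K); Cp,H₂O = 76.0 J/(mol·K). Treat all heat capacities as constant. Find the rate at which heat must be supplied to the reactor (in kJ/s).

Q_in = 66.7 kJ/s

Extent of reaction ξ = 0.295 × 262 = 77.29 mol/min
Reaction term: ξ·ΔH°_rxn = 77.29 × 11.6 = 896.56 kJ/min
Sensible, feed 180→25 °C: -11087 kJ/min
Outlet flows (mol/min): A 184.71, B 184.71, C 77.29, H₂O 77.29
Sensible, products 25→215 °C: 14192 kJ/min
Q = ΔH = 4002.1 kJ/min = 66.701 kW
Heat supplied = 66.701 kJ/s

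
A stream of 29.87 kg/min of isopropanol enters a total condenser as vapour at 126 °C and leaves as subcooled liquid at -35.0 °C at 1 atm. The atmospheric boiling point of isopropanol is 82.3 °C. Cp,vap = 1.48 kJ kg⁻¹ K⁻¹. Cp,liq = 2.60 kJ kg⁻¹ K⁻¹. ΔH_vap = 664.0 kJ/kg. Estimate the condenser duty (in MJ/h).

vapour 126→82.3 °C: -64.676 kJ/kg
condensation at 82.3 °C: -664 kJ/kg
liquid 82.3→-35.0 °C: -304.98 kJ/kg
Δh = -64.676 + -664 + -304.98 = -1033.7 kJ/kg
Q = ṁ·Δh = 29.87 kg/min × -1033.7 kJ/kg = -30875 kJ/min
|Q| = 514.59 kW = 1852.5 MJ/h

Q_c = 1850 MJ/h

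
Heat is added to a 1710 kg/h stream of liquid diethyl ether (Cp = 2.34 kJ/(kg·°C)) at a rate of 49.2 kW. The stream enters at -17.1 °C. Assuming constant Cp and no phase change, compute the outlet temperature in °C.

Q = 49.2 kW = 177120 kJ/h
ΔT = Q/(ṁ·Cp) = 177120/(1710×2.34) = 44.265 K
T_out = -17.1 + 44.265 = 27.165 °C

T_out = 27.2 °C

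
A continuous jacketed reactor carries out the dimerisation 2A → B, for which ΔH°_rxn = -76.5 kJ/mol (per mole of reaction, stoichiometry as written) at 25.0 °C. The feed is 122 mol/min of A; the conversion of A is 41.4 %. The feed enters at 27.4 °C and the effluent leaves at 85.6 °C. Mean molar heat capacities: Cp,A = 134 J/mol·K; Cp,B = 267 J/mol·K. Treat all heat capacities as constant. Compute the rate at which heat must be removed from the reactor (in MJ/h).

Extent of reaction ξ = 0.414 × 122 / 2 = 25.254 mol/min
Reaction term: ξ·ΔH°_rxn = 25.254 × -76.5 = -1931.9 kJ/min
Sensible, feed 27.4→25 °C: -39.235 kJ/min
Outlet flows (mol/min): A 71.492, B 25.254
Sensible, products 25→85.6 °C: 989.16 kJ/min
Q = ΔH = -982.01 kJ/min = -16.367 kW
Heat removed = 58.92 MJ/h

Q_out = 58.9 MJ/h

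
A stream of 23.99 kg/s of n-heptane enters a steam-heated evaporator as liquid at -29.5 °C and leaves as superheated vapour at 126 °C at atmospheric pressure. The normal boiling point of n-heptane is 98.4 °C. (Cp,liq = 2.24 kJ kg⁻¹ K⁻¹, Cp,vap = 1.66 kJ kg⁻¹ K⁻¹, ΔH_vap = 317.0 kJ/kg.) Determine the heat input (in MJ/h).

liquid -29.5→98.4 °C: 286.5 kJ/kg
vaporisation at 98.4 °C: 317 kJ/kg
vapour 98.4→126 °C: 45.816 kJ/kg
Δh = 286.5 + 317 + 45.816 = 649.31 kJ/kg
Q = ṁ·Δh = 23.99 kg/s × 649.31 kJ/kg = 15577 kJ/s
|Q| = 15577 kW = 56077 MJ/h

Q = 56100 MJ/h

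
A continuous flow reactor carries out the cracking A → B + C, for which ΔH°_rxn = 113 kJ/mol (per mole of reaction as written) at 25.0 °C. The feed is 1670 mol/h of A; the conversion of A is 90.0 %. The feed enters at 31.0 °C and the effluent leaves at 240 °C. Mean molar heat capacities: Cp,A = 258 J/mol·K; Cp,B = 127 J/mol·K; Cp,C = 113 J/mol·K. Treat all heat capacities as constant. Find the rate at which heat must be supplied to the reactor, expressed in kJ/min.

Q_in = 4230 kJ/min

Extent of reaction ξ = 0.900 × 1670 = 1503 mol/h
Reaction term: ξ·ΔH°_rxn = 1503 × 113 = 169840 kJ/h
Sensible, feed 31.0→25 °C: -2585.2 kJ/h
Outlet flows (mol/h): A 167, B 1503, C 1503
Sensible, products 25→240 °C: 86818 kJ/h
Q = ΔH = 254070 kJ/h = 70.576 kW
Heat supplied = 4234.5 kJ/min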